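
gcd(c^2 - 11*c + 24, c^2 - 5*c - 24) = c - 8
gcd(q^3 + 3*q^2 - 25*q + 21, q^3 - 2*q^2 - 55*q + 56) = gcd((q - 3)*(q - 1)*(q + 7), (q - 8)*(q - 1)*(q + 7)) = q^2 + 6*q - 7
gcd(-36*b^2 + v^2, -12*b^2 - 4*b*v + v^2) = -6*b + v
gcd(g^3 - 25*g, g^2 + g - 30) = g - 5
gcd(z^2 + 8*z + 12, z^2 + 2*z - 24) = z + 6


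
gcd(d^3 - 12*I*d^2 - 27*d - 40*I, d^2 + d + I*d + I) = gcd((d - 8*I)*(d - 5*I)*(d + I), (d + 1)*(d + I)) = d + I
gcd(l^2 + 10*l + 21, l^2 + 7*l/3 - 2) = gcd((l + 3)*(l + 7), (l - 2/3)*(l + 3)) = l + 3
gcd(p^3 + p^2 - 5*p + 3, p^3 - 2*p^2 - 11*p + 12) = p^2 + 2*p - 3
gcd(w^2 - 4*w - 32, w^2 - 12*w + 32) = w - 8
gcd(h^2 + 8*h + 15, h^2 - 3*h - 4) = 1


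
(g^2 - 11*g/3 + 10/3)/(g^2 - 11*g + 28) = (3*g^2 - 11*g + 10)/(3*(g^2 - 11*g + 28))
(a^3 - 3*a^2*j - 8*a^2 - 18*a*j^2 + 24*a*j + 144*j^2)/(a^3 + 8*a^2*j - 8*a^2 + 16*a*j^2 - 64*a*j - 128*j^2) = (a^2 - 3*a*j - 18*j^2)/(a^2 + 8*a*j + 16*j^2)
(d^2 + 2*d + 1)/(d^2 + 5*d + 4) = (d + 1)/(d + 4)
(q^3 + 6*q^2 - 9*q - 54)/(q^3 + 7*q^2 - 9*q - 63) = (q + 6)/(q + 7)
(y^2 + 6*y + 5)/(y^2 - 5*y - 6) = (y + 5)/(y - 6)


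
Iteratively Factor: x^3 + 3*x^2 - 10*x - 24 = (x + 2)*(x^2 + x - 12) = (x - 3)*(x + 2)*(x + 4)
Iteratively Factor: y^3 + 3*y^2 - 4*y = (y - 1)*(y^2 + 4*y) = y*(y - 1)*(y + 4)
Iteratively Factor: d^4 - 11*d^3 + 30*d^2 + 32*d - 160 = (d - 5)*(d^3 - 6*d^2 + 32) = (d - 5)*(d - 4)*(d^2 - 2*d - 8) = (d - 5)*(d - 4)^2*(d + 2)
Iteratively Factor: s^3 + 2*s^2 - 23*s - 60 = (s - 5)*(s^2 + 7*s + 12) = (s - 5)*(s + 4)*(s + 3)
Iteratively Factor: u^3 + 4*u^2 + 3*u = (u + 3)*(u^2 + u) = u*(u + 3)*(u + 1)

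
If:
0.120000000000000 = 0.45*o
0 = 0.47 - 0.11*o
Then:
No Solution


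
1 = 1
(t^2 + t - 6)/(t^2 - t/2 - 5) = 2*(-t^2 - t + 6)/(-2*t^2 + t + 10)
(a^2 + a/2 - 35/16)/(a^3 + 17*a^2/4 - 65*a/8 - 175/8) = (4*a - 5)/(2*(2*a^2 + 5*a - 25))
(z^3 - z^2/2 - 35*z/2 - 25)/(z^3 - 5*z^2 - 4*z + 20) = (z + 5/2)/(z - 2)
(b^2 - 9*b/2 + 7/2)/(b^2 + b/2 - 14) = (b - 1)/(b + 4)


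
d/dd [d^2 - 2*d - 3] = 2*d - 2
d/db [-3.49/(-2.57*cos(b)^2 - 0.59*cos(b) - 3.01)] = (17.9386*cos(b) + 2.0591)*sin(b)/(2.57*cos(b)^2 + 0.59*cos(b) + 3.01)^2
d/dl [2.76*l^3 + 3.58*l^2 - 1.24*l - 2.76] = 8.28*l^2 + 7.16*l - 1.24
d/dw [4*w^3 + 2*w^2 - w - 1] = 12*w^2 + 4*w - 1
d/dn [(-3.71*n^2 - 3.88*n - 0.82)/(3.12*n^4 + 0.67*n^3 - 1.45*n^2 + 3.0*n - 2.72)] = (23.1504*n^5 + 38.8025*n^4 + 15.4328*n^3 - 15.1078*n^2 + 17.8044*n + 13.0136)/(9.7344*n^8 + 4.1808*n^7 - 8.5991*n^6 + 16.777*n^5 - 10.8503*n^4 - 12.3448*n^3 + 16.888*n^2 - 16.32*n + 7.3984)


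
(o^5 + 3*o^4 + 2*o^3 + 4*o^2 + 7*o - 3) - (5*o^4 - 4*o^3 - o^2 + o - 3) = o^5 - 2*o^4 + 6*o^3 + 5*o^2 + 6*o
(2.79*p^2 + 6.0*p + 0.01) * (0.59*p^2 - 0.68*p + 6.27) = 1.6461*p^4 + 1.6428*p^3 + 13.4192*p^2 + 37.6132*p + 0.0627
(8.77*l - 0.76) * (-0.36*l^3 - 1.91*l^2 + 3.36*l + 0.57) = -3.1572*l^4 - 16.4771*l^3 + 30.9188*l^2 + 2.4453*l - 0.4332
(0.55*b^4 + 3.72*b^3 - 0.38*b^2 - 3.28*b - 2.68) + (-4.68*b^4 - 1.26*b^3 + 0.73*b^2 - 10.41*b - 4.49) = -4.13*b^4 + 2.46*b^3 + 0.35*b^2 - 13.69*b - 7.17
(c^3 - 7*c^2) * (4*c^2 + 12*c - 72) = 4*c^5 - 16*c^4 - 156*c^3 + 504*c^2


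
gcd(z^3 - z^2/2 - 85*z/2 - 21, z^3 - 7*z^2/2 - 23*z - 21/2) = z^2 - 13*z/2 - 7/2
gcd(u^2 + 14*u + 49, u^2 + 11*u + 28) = u + 7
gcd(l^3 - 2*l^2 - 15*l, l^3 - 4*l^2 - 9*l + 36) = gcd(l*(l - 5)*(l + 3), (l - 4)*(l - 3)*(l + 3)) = l + 3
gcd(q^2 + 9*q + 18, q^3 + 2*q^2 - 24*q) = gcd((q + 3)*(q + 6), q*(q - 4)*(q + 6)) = q + 6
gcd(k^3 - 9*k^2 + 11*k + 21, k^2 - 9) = k - 3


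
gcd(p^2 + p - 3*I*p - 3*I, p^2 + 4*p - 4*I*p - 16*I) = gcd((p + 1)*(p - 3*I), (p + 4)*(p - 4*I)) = 1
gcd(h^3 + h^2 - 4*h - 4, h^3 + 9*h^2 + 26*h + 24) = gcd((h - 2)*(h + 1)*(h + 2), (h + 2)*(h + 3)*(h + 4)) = h + 2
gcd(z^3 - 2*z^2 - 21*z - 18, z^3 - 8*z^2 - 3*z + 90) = z^2 - 3*z - 18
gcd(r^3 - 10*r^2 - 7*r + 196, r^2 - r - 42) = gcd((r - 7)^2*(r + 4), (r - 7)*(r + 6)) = r - 7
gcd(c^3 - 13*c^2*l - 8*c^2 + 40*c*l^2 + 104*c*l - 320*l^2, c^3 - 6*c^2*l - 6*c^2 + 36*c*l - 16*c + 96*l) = c - 8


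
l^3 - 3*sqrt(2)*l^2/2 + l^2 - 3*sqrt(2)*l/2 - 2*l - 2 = (l + 1)*(l - 2*sqrt(2))*(l + sqrt(2)/2)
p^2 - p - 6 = (p - 3)*(p + 2)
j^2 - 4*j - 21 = (j - 7)*(j + 3)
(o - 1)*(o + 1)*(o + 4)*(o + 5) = o^4 + 9*o^3 + 19*o^2 - 9*o - 20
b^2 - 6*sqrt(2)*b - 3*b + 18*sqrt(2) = (b - 3)*(b - 6*sqrt(2))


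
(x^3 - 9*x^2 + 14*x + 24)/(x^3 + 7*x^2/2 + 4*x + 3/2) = 2*(x^2 - 10*x + 24)/(2*x^2 + 5*x + 3)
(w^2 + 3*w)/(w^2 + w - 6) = w/(w - 2)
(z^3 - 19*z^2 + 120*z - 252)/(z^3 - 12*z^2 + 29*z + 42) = (z - 6)/(z + 1)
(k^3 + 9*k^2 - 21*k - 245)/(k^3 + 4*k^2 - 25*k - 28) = (k^2 + 2*k - 35)/(k^2 - 3*k - 4)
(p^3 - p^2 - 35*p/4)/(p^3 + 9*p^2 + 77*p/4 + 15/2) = p*(2*p - 7)/(2*p^2 + 13*p + 6)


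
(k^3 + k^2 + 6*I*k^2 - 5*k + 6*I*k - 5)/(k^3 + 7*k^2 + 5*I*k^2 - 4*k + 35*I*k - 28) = (k^2 + k*(1 + 5*I) + 5*I)/(k^2 + k*(7 + 4*I) + 28*I)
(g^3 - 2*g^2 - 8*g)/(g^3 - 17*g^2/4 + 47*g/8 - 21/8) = 8*g*(g^2 - 2*g - 8)/(8*g^3 - 34*g^2 + 47*g - 21)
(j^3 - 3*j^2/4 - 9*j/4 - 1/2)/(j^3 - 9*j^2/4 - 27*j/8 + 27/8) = 2*(4*j^3 - 3*j^2 - 9*j - 2)/(8*j^3 - 18*j^2 - 27*j + 27)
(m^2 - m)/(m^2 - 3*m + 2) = m/(m - 2)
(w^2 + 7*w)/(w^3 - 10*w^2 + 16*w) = (w + 7)/(w^2 - 10*w + 16)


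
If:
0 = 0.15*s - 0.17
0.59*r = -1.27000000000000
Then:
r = -2.15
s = 1.13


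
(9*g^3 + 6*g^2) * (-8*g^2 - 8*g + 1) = -72*g^5 - 120*g^4 - 39*g^3 + 6*g^2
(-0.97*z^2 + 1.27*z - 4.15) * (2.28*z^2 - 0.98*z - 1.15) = -2.2116*z^4 + 3.8462*z^3 - 9.5911*z^2 + 2.6065*z + 4.7725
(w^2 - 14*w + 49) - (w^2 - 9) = 58 - 14*w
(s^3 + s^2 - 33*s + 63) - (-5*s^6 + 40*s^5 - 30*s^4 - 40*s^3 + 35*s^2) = 5*s^6 - 40*s^5 + 30*s^4 + 41*s^3 - 34*s^2 - 33*s + 63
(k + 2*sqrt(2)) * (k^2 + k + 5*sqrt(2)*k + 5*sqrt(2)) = k^3 + k^2 + 7*sqrt(2)*k^2 + 7*sqrt(2)*k + 20*k + 20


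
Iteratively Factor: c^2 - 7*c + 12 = (c - 4)*(c - 3)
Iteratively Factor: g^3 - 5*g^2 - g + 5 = (g + 1)*(g^2 - 6*g + 5) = (g - 1)*(g + 1)*(g - 5)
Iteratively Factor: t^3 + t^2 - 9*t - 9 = (t + 3)*(t^2 - 2*t - 3) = (t + 1)*(t + 3)*(t - 3)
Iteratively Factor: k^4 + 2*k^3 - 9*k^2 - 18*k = (k)*(k^3 + 2*k^2 - 9*k - 18) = k*(k + 3)*(k^2 - k - 6) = k*(k - 3)*(k + 3)*(k + 2)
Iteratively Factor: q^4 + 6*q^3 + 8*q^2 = (q + 4)*(q^3 + 2*q^2) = q*(q + 4)*(q^2 + 2*q) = q*(q + 2)*(q + 4)*(q)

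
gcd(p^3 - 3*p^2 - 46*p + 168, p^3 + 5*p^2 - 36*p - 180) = p - 6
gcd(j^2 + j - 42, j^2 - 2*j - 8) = 1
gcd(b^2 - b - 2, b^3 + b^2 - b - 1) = b + 1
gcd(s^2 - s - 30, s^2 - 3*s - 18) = s - 6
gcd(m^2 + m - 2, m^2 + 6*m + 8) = m + 2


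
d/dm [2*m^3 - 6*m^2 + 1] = 6*m*(m - 2)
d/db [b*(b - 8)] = 2*b - 8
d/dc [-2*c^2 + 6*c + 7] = 6 - 4*c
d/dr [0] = 0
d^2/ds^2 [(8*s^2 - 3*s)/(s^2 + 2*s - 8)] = 2*(-19*s^3 + 192*s^2 - 72*s + 464)/(s^6 + 6*s^5 - 12*s^4 - 88*s^3 + 96*s^2 + 384*s - 512)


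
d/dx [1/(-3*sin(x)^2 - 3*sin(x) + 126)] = (2*sin(x) + 1)*cos(x)/(3*(sin(x)^2 + sin(x) - 42)^2)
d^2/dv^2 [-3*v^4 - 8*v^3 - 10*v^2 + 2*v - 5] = -36*v^2 - 48*v - 20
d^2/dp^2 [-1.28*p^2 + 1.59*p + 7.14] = -2.56000000000000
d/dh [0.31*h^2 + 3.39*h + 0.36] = 0.62*h + 3.39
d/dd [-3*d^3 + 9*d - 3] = 9 - 9*d^2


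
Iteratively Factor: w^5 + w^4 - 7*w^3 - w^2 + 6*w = (w)*(w^4 + w^3 - 7*w^2 - w + 6) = w*(w + 1)*(w^3 - 7*w + 6) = w*(w + 1)*(w + 3)*(w^2 - 3*w + 2) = w*(w - 2)*(w + 1)*(w + 3)*(w - 1)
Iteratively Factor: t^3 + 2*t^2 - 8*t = (t + 4)*(t^2 - 2*t) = (t - 2)*(t + 4)*(t)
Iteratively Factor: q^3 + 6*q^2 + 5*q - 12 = (q + 3)*(q^2 + 3*q - 4) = (q + 3)*(q + 4)*(q - 1)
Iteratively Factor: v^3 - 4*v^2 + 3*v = (v)*(v^2 - 4*v + 3) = v*(v - 1)*(v - 3)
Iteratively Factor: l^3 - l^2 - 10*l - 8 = (l + 1)*(l^2 - 2*l - 8) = (l - 4)*(l + 1)*(l + 2)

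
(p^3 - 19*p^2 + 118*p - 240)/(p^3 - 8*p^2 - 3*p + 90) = (p - 8)/(p + 3)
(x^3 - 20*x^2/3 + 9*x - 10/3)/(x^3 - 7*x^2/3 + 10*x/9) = 3*(x^2 - 6*x + 5)/(x*(3*x - 5))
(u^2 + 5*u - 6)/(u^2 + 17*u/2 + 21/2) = 2*(u^2 + 5*u - 6)/(2*u^2 + 17*u + 21)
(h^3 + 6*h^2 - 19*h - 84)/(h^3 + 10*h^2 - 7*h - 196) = (h + 3)/(h + 7)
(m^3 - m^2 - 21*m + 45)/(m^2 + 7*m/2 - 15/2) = 2*(m^2 - 6*m + 9)/(2*m - 3)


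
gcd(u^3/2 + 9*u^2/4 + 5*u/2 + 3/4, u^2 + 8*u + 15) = u + 3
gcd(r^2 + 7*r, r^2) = r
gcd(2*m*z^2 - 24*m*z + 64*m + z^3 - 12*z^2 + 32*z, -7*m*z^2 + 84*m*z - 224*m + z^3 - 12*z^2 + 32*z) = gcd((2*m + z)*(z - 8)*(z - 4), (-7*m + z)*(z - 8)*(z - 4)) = z^2 - 12*z + 32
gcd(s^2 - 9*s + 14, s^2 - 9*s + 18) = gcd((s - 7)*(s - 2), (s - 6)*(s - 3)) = 1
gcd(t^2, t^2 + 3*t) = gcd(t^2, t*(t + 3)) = t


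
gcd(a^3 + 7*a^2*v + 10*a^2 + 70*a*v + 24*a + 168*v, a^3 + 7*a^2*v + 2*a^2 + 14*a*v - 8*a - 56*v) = a^2 + 7*a*v + 4*a + 28*v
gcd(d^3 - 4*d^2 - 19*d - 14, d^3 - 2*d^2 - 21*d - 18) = d + 1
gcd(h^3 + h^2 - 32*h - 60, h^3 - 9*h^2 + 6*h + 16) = 1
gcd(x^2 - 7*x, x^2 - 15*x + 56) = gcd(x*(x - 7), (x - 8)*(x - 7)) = x - 7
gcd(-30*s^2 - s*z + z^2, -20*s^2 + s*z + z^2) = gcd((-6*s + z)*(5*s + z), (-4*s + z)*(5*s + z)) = 5*s + z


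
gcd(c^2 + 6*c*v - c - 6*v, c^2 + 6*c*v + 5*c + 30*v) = c + 6*v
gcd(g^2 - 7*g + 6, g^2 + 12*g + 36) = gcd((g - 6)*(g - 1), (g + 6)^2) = 1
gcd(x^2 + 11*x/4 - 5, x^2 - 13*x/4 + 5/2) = x - 5/4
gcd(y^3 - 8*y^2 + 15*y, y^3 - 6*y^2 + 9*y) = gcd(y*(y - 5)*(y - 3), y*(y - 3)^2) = y^2 - 3*y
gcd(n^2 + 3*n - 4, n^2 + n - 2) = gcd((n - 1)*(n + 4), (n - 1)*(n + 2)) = n - 1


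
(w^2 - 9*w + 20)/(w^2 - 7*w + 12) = (w - 5)/(w - 3)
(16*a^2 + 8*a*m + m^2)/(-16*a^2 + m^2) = (-4*a - m)/(4*a - m)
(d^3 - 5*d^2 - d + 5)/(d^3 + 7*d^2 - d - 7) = (d - 5)/(d + 7)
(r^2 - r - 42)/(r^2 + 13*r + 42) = (r - 7)/(r + 7)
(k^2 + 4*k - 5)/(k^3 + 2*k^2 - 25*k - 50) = (k - 1)/(k^2 - 3*k - 10)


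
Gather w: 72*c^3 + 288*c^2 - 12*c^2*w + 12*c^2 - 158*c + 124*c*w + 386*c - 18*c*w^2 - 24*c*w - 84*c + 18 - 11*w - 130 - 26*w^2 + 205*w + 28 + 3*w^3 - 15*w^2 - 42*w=72*c^3 + 300*c^2 + 144*c + 3*w^3 + w^2*(-18*c - 41) + w*(-12*c^2 + 100*c + 152) - 84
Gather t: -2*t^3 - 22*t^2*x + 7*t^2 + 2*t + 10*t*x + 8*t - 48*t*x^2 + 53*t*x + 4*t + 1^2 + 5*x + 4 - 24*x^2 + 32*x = -2*t^3 + t^2*(7 - 22*x) + t*(-48*x^2 + 63*x + 14) - 24*x^2 + 37*x + 5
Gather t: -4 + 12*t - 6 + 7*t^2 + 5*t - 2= 7*t^2 + 17*t - 12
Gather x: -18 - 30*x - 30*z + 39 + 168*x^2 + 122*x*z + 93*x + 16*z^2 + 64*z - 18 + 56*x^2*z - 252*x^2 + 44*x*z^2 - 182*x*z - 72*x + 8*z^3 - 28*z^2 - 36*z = x^2*(56*z - 84) + x*(44*z^2 - 60*z - 9) + 8*z^3 - 12*z^2 - 2*z + 3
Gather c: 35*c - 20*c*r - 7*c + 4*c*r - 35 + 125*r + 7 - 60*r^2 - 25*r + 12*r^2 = c*(28 - 16*r) - 48*r^2 + 100*r - 28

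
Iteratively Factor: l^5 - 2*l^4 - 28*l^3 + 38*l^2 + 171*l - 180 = (l - 1)*(l^4 - l^3 - 29*l^2 + 9*l + 180) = (l - 1)*(l + 4)*(l^3 - 5*l^2 - 9*l + 45) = (l - 3)*(l - 1)*(l + 4)*(l^2 - 2*l - 15) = (l - 3)*(l - 1)*(l + 3)*(l + 4)*(l - 5)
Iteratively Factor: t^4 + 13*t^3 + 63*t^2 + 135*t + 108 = (t + 3)*(t^3 + 10*t^2 + 33*t + 36) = (t + 3)*(t + 4)*(t^2 + 6*t + 9) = (t + 3)^2*(t + 4)*(t + 3)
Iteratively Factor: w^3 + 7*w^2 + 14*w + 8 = (w + 2)*(w^2 + 5*w + 4) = (w + 1)*(w + 2)*(w + 4)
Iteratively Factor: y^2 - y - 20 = (y + 4)*(y - 5)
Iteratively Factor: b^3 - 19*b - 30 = (b - 5)*(b^2 + 5*b + 6) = (b - 5)*(b + 3)*(b + 2)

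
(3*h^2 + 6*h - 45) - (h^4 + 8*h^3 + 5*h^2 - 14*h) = -h^4 - 8*h^3 - 2*h^2 + 20*h - 45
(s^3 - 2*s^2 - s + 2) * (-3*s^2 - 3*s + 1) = -3*s^5 + 3*s^4 + 10*s^3 - 5*s^2 - 7*s + 2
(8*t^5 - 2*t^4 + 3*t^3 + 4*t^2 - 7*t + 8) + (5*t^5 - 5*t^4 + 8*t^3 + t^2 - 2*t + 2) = 13*t^5 - 7*t^4 + 11*t^3 + 5*t^2 - 9*t + 10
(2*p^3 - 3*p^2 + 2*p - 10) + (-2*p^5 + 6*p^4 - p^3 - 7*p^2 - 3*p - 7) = -2*p^5 + 6*p^4 + p^3 - 10*p^2 - p - 17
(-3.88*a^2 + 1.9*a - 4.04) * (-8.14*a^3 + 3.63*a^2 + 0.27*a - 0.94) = 31.5832*a^5 - 29.5504*a^4 + 38.735*a^3 - 10.505*a^2 - 2.8768*a + 3.7976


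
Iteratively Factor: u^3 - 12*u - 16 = (u + 2)*(u^2 - 2*u - 8) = (u - 4)*(u + 2)*(u + 2)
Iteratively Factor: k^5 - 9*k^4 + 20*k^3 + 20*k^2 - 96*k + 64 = (k + 2)*(k^4 - 11*k^3 + 42*k^2 - 64*k + 32) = (k - 4)*(k + 2)*(k^3 - 7*k^2 + 14*k - 8) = (k - 4)^2*(k + 2)*(k^2 - 3*k + 2) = (k - 4)^2*(k - 1)*(k + 2)*(k - 2)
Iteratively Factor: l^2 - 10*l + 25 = (l - 5)*(l - 5)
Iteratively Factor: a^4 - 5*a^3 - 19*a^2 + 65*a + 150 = (a + 3)*(a^3 - 8*a^2 + 5*a + 50) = (a - 5)*(a + 3)*(a^2 - 3*a - 10) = (a - 5)^2*(a + 3)*(a + 2)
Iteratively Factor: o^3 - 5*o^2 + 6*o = (o - 2)*(o^2 - 3*o) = (o - 3)*(o - 2)*(o)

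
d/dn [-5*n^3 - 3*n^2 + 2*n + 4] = -15*n^2 - 6*n + 2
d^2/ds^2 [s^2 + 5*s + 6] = 2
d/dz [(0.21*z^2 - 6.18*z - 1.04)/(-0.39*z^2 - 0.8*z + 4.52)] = (-2.5782*z^2 + 1.0872*z - 28.7656)/(0.1521*z^4 + 0.624*z^3 - 2.8856*z^2 - 7.232*z + 20.4304)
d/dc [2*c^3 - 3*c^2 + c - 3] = 6*c^2 - 6*c + 1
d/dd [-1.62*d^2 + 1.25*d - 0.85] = 1.25 - 3.24*d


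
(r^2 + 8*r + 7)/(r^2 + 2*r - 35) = (r + 1)/(r - 5)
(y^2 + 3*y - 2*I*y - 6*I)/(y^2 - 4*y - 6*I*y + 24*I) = (y^2 + y*(3 - 2*I) - 6*I)/(y^2 + y*(-4 - 6*I) + 24*I)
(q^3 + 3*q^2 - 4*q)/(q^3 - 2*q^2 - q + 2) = q*(q + 4)/(q^2 - q - 2)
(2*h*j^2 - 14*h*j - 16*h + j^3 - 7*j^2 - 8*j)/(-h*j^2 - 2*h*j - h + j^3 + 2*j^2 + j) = (-2*h*j + 16*h - j^2 + 8*j)/(h*j + h - j^2 - j)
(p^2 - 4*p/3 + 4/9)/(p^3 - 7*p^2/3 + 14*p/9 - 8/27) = 3*(3*p - 2)/(9*p^2 - 15*p + 4)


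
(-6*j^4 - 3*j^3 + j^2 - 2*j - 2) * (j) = -6*j^5 - 3*j^4 + j^3 - 2*j^2 - 2*j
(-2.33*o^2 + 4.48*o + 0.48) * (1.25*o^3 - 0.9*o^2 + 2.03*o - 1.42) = -2.9125*o^5 + 7.697*o^4 - 8.1619*o^3 + 11.971*o^2 - 5.3872*o - 0.6816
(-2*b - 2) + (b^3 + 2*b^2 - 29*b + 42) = b^3 + 2*b^2 - 31*b + 40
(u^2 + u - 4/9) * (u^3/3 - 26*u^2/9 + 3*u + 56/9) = u^5/3 - 23*u^4/9 - u^3/27 + 851*u^2/81 + 44*u/9 - 224/81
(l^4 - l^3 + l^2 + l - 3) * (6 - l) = -l^5 + 7*l^4 - 7*l^3 + 5*l^2 + 9*l - 18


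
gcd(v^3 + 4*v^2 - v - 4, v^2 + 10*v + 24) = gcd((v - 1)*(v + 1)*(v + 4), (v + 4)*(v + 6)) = v + 4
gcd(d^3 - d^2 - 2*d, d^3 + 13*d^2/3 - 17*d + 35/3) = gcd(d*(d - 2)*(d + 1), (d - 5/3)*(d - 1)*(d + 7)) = 1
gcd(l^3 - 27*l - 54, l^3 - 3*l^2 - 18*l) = l^2 - 3*l - 18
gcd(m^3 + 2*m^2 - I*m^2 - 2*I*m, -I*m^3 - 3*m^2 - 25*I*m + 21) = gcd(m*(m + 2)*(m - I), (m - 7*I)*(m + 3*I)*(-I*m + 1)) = 1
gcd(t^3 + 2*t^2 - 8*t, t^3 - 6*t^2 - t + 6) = 1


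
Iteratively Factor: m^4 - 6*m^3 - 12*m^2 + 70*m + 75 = (m + 3)*(m^3 - 9*m^2 + 15*m + 25) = (m - 5)*(m + 3)*(m^2 - 4*m - 5) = (m - 5)^2*(m + 3)*(m + 1)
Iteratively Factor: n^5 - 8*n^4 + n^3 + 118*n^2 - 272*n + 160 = (n - 4)*(n^4 - 4*n^3 - 15*n^2 + 58*n - 40) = (n - 4)*(n + 4)*(n^3 - 8*n^2 + 17*n - 10) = (n - 5)*(n - 4)*(n + 4)*(n^2 - 3*n + 2) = (n - 5)*(n - 4)*(n - 2)*(n + 4)*(n - 1)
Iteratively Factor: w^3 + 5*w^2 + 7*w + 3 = (w + 3)*(w^2 + 2*w + 1) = (w + 1)*(w + 3)*(w + 1)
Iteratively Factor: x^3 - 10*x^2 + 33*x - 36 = (x - 3)*(x^2 - 7*x + 12) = (x - 3)^2*(x - 4)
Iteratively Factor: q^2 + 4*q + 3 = (q + 1)*(q + 3)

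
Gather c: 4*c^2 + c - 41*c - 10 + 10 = 4*c^2 - 40*c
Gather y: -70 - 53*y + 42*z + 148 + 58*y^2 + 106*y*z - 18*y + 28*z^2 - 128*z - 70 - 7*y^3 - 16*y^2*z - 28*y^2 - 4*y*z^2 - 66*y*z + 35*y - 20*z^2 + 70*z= -7*y^3 + y^2*(30 - 16*z) + y*(-4*z^2 + 40*z - 36) + 8*z^2 - 16*z + 8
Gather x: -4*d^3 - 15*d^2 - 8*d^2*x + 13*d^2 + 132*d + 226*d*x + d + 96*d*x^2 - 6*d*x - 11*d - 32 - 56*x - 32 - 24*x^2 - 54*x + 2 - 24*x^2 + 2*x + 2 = -4*d^3 - 2*d^2 + 122*d + x^2*(96*d - 48) + x*(-8*d^2 + 220*d - 108) - 60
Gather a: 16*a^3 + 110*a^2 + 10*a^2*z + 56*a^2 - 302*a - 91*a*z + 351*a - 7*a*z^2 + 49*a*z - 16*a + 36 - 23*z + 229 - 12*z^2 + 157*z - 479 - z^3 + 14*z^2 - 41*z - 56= 16*a^3 + a^2*(10*z + 166) + a*(-7*z^2 - 42*z + 33) - z^3 + 2*z^2 + 93*z - 270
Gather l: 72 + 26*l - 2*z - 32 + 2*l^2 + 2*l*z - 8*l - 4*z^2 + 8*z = 2*l^2 + l*(2*z + 18) - 4*z^2 + 6*z + 40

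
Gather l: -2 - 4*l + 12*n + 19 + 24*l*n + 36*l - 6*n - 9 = l*(24*n + 32) + 6*n + 8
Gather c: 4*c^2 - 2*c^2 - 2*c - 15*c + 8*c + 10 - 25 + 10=2*c^2 - 9*c - 5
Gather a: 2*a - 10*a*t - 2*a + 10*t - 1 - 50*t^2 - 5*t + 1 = -10*a*t - 50*t^2 + 5*t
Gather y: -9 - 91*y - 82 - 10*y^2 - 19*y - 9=-10*y^2 - 110*y - 100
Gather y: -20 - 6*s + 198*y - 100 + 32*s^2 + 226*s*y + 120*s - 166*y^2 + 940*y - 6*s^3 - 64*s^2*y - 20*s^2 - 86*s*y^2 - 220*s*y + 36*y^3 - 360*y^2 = -6*s^3 + 12*s^2 + 114*s + 36*y^3 + y^2*(-86*s - 526) + y*(-64*s^2 + 6*s + 1138) - 120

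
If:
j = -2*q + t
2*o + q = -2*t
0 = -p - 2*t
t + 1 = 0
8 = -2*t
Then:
No Solution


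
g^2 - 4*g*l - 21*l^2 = (g - 7*l)*(g + 3*l)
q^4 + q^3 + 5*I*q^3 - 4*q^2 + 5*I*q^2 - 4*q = q*(q + 1)*(q + I)*(q + 4*I)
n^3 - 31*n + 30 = (n - 5)*(n - 1)*(n + 6)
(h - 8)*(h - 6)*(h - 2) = h^3 - 16*h^2 + 76*h - 96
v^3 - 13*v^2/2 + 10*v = v*(v - 4)*(v - 5/2)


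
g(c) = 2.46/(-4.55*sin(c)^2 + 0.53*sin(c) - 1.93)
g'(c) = 2.46*(9.1*sin(c)*cos(c) - 0.53*cos(c))/(-4.55*sin(c)^2 + 0.53*sin(c) - 1.93)^2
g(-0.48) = -0.78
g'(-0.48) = -1.04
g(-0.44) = -0.83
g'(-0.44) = -1.10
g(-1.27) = -0.37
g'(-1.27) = -0.15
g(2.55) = -0.81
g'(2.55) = -1.00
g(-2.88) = -1.04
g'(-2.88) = 1.22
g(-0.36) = -0.92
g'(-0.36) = -1.20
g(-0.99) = -0.44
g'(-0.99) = -0.36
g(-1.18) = -0.39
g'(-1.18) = -0.21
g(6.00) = -1.01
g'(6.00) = -1.23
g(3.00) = -1.26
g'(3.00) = -0.49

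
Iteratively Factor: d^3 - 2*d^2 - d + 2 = (d - 1)*(d^2 - d - 2) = (d - 2)*(d - 1)*(d + 1)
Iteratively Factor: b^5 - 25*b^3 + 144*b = (b - 3)*(b^4 + 3*b^3 - 16*b^2 - 48*b) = (b - 3)*(b + 4)*(b^3 - b^2 - 12*b) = b*(b - 3)*(b + 4)*(b^2 - b - 12) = b*(b - 3)*(b + 3)*(b + 4)*(b - 4)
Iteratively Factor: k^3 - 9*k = (k)*(k^2 - 9) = k*(k + 3)*(k - 3)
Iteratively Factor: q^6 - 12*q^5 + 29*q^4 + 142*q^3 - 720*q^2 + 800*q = (q - 4)*(q^5 - 8*q^4 - 3*q^3 + 130*q^2 - 200*q) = (q - 4)*(q - 2)*(q^4 - 6*q^3 - 15*q^2 + 100*q) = (q - 5)*(q - 4)*(q - 2)*(q^3 - q^2 - 20*q) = (q - 5)^2*(q - 4)*(q - 2)*(q^2 + 4*q) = (q - 5)^2*(q - 4)*(q - 2)*(q + 4)*(q)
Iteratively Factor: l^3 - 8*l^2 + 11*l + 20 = (l + 1)*(l^2 - 9*l + 20) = (l - 4)*(l + 1)*(l - 5)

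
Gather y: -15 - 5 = -20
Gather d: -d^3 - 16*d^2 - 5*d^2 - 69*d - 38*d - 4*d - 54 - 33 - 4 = -d^3 - 21*d^2 - 111*d - 91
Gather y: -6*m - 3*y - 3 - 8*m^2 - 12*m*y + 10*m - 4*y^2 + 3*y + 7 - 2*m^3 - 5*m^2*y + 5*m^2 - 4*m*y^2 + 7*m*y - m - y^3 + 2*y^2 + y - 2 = -2*m^3 - 3*m^2 + 3*m - y^3 + y^2*(-4*m - 2) + y*(-5*m^2 - 5*m + 1) + 2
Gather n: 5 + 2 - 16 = -9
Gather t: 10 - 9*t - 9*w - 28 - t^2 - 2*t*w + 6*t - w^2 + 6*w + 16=-t^2 + t*(-2*w - 3) - w^2 - 3*w - 2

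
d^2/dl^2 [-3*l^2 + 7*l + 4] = -6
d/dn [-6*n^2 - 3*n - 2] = -12*n - 3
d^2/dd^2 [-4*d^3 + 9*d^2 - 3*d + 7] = 18 - 24*d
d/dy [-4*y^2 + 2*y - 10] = 2 - 8*y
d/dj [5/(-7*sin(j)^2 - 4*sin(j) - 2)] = 10*(7*sin(j) + 2)*cos(j)/(7*sin(j)^2 + 4*sin(j) + 2)^2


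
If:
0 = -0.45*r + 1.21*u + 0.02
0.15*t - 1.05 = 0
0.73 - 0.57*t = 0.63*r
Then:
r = -5.17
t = 7.00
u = -1.94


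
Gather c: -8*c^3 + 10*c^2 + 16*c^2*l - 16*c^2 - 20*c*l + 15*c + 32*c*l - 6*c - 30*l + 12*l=-8*c^3 + c^2*(16*l - 6) + c*(12*l + 9) - 18*l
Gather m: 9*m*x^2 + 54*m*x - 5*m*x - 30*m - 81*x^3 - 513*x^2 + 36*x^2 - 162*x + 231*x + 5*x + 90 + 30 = m*(9*x^2 + 49*x - 30) - 81*x^3 - 477*x^2 + 74*x + 120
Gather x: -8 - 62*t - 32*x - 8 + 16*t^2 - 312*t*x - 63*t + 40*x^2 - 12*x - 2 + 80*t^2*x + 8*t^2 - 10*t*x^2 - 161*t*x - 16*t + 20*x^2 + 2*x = 24*t^2 - 141*t + x^2*(60 - 10*t) + x*(80*t^2 - 473*t - 42) - 18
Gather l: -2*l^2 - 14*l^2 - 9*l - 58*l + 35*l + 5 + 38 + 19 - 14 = -16*l^2 - 32*l + 48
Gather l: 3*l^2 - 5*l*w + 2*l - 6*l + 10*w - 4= 3*l^2 + l*(-5*w - 4) + 10*w - 4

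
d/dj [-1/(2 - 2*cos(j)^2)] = cos(j)/sin(j)^3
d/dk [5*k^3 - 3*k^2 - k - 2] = 15*k^2 - 6*k - 1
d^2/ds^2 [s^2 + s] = 2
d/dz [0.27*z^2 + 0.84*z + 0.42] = 0.54*z + 0.84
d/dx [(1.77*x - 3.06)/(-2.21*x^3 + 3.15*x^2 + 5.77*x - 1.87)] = (7.8234*x^3 - 25.8633*x^2 + 19.278*x + 14.3463)/(4.8841*x^6 - 13.923*x^5 - 15.5809*x^4 + 44.6164*x^3 + 21.5119*x^2 - 21.5798*x + 3.4969)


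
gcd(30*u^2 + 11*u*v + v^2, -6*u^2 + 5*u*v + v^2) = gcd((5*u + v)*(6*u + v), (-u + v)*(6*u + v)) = 6*u + v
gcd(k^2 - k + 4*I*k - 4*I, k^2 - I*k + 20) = k + 4*I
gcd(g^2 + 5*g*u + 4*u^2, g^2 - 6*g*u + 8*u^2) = 1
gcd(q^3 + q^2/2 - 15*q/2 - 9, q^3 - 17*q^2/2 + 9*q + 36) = q + 3/2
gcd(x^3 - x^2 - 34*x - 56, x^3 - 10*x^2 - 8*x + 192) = x + 4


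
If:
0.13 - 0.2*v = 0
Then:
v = 0.65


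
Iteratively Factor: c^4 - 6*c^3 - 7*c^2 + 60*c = (c)*(c^3 - 6*c^2 - 7*c + 60) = c*(c - 5)*(c^2 - c - 12) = c*(c - 5)*(c + 3)*(c - 4)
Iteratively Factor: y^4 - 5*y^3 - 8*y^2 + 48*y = (y)*(y^3 - 5*y^2 - 8*y + 48) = y*(y - 4)*(y^2 - y - 12) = y*(y - 4)^2*(y + 3)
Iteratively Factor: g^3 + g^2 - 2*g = (g + 2)*(g^2 - g) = g*(g + 2)*(g - 1)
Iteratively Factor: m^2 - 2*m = (m)*(m - 2)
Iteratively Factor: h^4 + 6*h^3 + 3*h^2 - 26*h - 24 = (h + 4)*(h^3 + 2*h^2 - 5*h - 6) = (h + 1)*(h + 4)*(h^2 + h - 6) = (h - 2)*(h + 1)*(h + 4)*(h + 3)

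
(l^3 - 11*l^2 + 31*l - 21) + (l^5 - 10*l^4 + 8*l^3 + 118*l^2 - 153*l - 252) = l^5 - 10*l^4 + 9*l^3 + 107*l^2 - 122*l - 273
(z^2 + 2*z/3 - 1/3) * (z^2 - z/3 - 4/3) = z^4 + z^3/3 - 17*z^2/9 - 7*z/9 + 4/9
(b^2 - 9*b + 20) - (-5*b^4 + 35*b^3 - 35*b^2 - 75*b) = 5*b^4 - 35*b^3 + 36*b^2 + 66*b + 20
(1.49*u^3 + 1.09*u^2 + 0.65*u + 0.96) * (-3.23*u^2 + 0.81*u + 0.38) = -4.8127*u^5 - 2.3138*u^4 - 0.6504*u^3 - 2.1601*u^2 + 1.0246*u + 0.3648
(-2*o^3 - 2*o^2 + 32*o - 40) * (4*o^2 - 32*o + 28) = -8*o^5 + 56*o^4 + 136*o^3 - 1240*o^2 + 2176*o - 1120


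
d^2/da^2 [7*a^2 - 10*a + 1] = 14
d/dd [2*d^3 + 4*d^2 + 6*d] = 6*d^2 + 8*d + 6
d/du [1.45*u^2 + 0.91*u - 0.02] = 2.9*u + 0.91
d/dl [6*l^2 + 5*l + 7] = 12*l + 5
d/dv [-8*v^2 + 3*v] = 3 - 16*v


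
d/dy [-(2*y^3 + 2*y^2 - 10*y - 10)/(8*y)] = -y/2 - 1/4 - 5/(4*y^2)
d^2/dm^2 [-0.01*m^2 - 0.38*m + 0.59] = -0.0200000000000000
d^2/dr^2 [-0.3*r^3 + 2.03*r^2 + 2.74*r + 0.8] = 4.06 - 1.8*r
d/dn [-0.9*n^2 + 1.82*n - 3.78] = 1.82 - 1.8*n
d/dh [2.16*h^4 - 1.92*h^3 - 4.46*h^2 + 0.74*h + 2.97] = 8.64*h^3 - 5.76*h^2 - 8.92*h + 0.74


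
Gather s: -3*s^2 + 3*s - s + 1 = -3*s^2 + 2*s + 1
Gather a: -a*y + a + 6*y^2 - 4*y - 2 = a*(1 - y) + 6*y^2 - 4*y - 2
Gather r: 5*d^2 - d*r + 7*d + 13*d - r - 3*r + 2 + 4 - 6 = 5*d^2 + 20*d + r*(-d - 4)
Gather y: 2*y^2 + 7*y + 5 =2*y^2 + 7*y + 5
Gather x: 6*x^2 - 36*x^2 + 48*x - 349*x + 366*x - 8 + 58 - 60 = -30*x^2 + 65*x - 10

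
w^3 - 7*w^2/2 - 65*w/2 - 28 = (w - 8)*(w + 1)*(w + 7/2)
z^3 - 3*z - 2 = (z - 2)*(z + 1)^2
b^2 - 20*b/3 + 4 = (b - 6)*(b - 2/3)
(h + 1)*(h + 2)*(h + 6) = h^3 + 9*h^2 + 20*h + 12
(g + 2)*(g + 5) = g^2 + 7*g + 10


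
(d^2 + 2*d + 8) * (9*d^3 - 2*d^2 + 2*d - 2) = 9*d^5 + 16*d^4 + 70*d^3 - 14*d^2 + 12*d - 16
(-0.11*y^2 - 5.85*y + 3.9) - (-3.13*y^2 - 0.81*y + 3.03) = 3.02*y^2 - 5.04*y + 0.87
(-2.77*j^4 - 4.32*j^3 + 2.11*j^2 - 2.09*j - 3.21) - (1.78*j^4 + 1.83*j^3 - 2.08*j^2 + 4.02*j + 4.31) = -4.55*j^4 - 6.15*j^3 + 4.19*j^2 - 6.11*j - 7.52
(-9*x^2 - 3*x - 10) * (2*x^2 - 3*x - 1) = -18*x^4 + 21*x^3 - 2*x^2 + 33*x + 10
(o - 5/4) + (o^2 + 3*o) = o^2 + 4*o - 5/4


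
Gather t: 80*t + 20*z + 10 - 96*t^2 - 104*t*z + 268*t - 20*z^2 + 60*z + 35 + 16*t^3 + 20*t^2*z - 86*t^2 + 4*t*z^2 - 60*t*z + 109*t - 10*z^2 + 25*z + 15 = 16*t^3 + t^2*(20*z - 182) + t*(4*z^2 - 164*z + 457) - 30*z^2 + 105*z + 60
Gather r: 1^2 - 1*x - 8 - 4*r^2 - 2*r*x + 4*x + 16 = -4*r^2 - 2*r*x + 3*x + 9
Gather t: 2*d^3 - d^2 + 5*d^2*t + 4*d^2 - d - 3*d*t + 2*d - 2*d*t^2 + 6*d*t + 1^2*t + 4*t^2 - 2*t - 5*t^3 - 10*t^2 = 2*d^3 + 3*d^2 + d - 5*t^3 + t^2*(-2*d - 6) + t*(5*d^2 + 3*d - 1)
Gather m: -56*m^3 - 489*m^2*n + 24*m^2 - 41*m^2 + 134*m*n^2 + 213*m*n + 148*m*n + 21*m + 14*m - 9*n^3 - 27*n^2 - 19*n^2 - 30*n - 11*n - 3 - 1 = -56*m^3 + m^2*(-489*n - 17) + m*(134*n^2 + 361*n + 35) - 9*n^3 - 46*n^2 - 41*n - 4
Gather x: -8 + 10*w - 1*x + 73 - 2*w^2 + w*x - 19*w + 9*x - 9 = -2*w^2 - 9*w + x*(w + 8) + 56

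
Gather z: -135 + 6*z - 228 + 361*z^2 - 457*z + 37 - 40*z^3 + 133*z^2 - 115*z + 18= -40*z^3 + 494*z^2 - 566*z - 308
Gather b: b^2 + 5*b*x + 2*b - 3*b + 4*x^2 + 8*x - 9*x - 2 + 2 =b^2 + b*(5*x - 1) + 4*x^2 - x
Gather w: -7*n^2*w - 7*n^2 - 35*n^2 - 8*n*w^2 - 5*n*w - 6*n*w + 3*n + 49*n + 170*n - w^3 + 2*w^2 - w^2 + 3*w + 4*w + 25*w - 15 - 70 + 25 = -42*n^2 + 222*n - w^3 + w^2*(1 - 8*n) + w*(-7*n^2 - 11*n + 32) - 60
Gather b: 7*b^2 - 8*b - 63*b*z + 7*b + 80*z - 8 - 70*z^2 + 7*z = 7*b^2 + b*(-63*z - 1) - 70*z^2 + 87*z - 8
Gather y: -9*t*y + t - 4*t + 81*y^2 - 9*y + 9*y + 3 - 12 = -9*t*y - 3*t + 81*y^2 - 9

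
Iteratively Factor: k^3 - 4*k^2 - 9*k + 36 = (k - 3)*(k^2 - k - 12) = (k - 3)*(k + 3)*(k - 4)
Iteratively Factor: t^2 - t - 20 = (t - 5)*(t + 4)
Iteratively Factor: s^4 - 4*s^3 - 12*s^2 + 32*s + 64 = (s + 2)*(s^3 - 6*s^2 + 32) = (s - 4)*(s + 2)*(s^2 - 2*s - 8) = (s - 4)^2*(s + 2)*(s + 2)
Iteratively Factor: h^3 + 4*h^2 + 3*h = (h)*(h^2 + 4*h + 3) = h*(h + 1)*(h + 3)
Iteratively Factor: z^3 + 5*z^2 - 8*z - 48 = (z + 4)*(z^2 + z - 12) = (z - 3)*(z + 4)*(z + 4)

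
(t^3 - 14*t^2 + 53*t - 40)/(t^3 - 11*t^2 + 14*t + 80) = (t - 1)/(t + 2)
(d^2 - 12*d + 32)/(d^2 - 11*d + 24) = (d - 4)/(d - 3)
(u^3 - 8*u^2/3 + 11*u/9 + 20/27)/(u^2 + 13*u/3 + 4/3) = (u^2 - 3*u + 20/9)/(u + 4)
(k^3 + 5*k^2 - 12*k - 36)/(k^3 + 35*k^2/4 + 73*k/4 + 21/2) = 4*(k^2 - k - 6)/(4*k^2 + 11*k + 7)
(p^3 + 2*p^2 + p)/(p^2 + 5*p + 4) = p*(p + 1)/(p + 4)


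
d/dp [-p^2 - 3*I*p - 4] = -2*p - 3*I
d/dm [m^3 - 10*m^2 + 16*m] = 3*m^2 - 20*m + 16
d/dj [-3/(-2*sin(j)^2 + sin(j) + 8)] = 3*(1 - 4*sin(j))*cos(j)/(sin(j) + cos(2*j) + 7)^2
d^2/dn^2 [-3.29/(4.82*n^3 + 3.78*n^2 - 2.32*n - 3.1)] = ((95.1468*n + 24.8724)*(4.82*n^3 + 3.78*n^2 - 2.32*n - 3.1) - 3.29*(14.46*n^2 + 7.56*n - 2.32)*(28.92*n^2 + 15.12*n - 4.64))/(4.82*n^3 + 3.78*n^2 - 2.32*n - 3.1)^3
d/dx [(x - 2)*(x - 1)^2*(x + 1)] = 4*x^3 - 9*x^2 + 2*x + 3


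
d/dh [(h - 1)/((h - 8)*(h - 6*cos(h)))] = ((1 - h)*(h - 6*cos(h)) - (h - 8)*(h - 1)*(6*sin(h) + 1) + (h - 8)*(h - 6*cos(h)))/((h - 8)^2*(h - 6*cos(h))^2)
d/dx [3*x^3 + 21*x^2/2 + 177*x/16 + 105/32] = 9*x^2 + 21*x + 177/16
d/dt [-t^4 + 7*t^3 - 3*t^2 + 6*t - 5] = -4*t^3 + 21*t^2 - 6*t + 6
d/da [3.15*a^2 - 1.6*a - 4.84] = 6.3*a - 1.6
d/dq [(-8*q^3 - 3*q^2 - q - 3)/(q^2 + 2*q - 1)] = (-8*q^4 - 32*q^3 + 19*q^2 + 12*q + 7)/(q^4 + 4*q^3 + 2*q^2 - 4*q + 1)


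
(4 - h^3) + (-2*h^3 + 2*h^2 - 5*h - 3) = -3*h^3 + 2*h^2 - 5*h + 1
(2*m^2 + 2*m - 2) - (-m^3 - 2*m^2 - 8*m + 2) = m^3 + 4*m^2 + 10*m - 4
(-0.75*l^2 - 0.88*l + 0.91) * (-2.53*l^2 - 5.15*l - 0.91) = 1.8975*l^4 + 6.0889*l^3 + 2.9122*l^2 - 3.8857*l - 0.8281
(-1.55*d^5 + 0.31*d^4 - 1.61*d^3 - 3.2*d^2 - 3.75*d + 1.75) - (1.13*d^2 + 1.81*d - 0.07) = -1.55*d^5 + 0.31*d^4 - 1.61*d^3 - 4.33*d^2 - 5.56*d + 1.82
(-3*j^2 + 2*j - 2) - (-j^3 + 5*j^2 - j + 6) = j^3 - 8*j^2 + 3*j - 8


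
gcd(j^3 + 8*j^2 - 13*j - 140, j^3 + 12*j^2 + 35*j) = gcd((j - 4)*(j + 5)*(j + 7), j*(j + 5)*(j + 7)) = j^2 + 12*j + 35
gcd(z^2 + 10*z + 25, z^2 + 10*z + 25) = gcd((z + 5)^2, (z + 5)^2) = z^2 + 10*z + 25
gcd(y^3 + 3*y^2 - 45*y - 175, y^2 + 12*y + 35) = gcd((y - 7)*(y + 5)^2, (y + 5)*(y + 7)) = y + 5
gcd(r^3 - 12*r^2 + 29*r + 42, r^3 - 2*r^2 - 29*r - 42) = r - 7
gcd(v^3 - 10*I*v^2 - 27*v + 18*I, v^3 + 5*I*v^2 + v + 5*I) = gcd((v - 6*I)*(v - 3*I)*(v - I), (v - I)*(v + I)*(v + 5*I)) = v - I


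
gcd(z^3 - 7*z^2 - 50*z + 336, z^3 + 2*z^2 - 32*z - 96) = z - 6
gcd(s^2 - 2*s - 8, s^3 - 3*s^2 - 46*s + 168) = s - 4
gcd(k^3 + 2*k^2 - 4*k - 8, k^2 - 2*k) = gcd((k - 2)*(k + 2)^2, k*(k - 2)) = k - 2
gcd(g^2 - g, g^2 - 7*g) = g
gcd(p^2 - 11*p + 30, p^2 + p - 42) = p - 6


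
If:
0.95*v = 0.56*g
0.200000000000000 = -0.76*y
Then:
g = 1.69642857142857*v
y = -0.26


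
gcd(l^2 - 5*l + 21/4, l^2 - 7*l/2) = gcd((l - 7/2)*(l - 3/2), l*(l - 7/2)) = l - 7/2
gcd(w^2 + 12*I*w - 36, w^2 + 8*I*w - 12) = w + 6*I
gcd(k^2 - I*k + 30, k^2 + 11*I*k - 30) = k + 5*I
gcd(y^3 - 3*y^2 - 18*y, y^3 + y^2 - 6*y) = y^2 + 3*y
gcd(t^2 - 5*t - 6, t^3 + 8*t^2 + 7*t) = t + 1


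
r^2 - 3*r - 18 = (r - 6)*(r + 3)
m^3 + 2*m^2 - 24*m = m*(m - 4)*(m + 6)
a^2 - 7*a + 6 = (a - 6)*(a - 1)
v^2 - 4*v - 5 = (v - 5)*(v + 1)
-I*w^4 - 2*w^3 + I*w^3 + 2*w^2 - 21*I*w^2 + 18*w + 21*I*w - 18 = (w - 6*I)*(w + I)*(w + 3*I)*(-I*w + I)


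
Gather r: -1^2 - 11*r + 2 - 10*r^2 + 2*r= -10*r^2 - 9*r + 1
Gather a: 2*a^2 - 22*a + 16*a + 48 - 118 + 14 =2*a^2 - 6*a - 56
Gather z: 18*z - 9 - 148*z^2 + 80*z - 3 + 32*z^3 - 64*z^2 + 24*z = 32*z^3 - 212*z^2 + 122*z - 12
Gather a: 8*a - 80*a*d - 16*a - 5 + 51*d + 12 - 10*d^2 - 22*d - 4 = a*(-80*d - 8) - 10*d^2 + 29*d + 3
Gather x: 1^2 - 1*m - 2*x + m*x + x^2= -m + x^2 + x*(m - 2) + 1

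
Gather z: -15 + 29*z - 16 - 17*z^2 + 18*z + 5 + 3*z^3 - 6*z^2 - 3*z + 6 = 3*z^3 - 23*z^2 + 44*z - 20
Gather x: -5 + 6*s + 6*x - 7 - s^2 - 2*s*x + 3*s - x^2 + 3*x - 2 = -s^2 + 9*s - x^2 + x*(9 - 2*s) - 14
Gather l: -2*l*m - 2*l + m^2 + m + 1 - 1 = l*(-2*m - 2) + m^2 + m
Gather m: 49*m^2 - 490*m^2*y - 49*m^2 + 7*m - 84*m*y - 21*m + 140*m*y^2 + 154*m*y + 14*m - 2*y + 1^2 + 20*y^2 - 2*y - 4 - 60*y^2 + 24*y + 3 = -490*m^2*y + m*(140*y^2 + 70*y) - 40*y^2 + 20*y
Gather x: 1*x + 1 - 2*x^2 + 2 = -2*x^2 + x + 3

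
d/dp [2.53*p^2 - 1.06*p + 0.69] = 5.06*p - 1.06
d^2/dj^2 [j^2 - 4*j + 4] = 2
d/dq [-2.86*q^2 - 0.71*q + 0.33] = -5.72*q - 0.71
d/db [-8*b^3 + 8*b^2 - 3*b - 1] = -24*b^2 + 16*b - 3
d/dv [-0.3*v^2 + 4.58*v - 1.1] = 4.58 - 0.6*v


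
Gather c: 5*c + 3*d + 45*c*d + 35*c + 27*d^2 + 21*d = c*(45*d + 40) + 27*d^2 + 24*d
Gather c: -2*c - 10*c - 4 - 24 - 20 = -12*c - 48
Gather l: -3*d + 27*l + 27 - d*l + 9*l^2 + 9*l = -3*d + 9*l^2 + l*(36 - d) + 27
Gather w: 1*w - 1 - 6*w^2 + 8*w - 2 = -6*w^2 + 9*w - 3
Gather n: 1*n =n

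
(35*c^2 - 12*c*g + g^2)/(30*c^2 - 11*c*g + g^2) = (7*c - g)/(6*c - g)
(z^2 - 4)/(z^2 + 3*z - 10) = (z + 2)/(z + 5)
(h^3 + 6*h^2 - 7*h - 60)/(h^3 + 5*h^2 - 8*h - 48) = (h + 5)/(h + 4)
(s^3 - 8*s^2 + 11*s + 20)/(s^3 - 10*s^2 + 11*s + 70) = (s^2 - 3*s - 4)/(s^2 - 5*s - 14)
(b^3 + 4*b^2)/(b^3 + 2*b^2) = (b + 4)/(b + 2)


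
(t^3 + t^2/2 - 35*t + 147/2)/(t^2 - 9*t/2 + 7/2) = (t^2 + 4*t - 21)/(t - 1)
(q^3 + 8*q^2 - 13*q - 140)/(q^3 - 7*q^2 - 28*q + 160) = (q + 7)/(q - 8)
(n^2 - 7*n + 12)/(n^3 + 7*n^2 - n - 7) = (n^2 - 7*n + 12)/(n^3 + 7*n^2 - n - 7)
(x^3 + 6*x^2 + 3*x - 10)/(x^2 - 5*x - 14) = (x^2 + 4*x - 5)/(x - 7)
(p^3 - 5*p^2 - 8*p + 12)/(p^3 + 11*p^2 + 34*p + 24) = (p^3 - 5*p^2 - 8*p + 12)/(p^3 + 11*p^2 + 34*p + 24)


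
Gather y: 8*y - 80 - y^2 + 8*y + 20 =-y^2 + 16*y - 60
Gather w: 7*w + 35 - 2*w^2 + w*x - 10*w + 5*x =-2*w^2 + w*(x - 3) + 5*x + 35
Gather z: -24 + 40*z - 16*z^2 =-16*z^2 + 40*z - 24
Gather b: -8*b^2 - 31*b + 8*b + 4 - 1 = -8*b^2 - 23*b + 3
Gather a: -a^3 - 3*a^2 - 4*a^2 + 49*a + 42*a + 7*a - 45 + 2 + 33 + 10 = -a^3 - 7*a^2 + 98*a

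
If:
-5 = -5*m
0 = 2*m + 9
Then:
No Solution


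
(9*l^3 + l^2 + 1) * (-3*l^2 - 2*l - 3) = -27*l^5 - 21*l^4 - 29*l^3 - 6*l^2 - 2*l - 3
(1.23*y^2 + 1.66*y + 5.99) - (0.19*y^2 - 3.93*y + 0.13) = 1.04*y^2 + 5.59*y + 5.86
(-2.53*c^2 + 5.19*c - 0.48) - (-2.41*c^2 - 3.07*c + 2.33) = -0.12*c^2 + 8.26*c - 2.81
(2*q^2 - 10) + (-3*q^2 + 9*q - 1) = -q^2 + 9*q - 11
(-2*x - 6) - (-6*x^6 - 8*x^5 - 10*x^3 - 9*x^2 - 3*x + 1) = 6*x^6 + 8*x^5 + 10*x^3 + 9*x^2 + x - 7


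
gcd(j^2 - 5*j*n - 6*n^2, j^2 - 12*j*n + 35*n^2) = 1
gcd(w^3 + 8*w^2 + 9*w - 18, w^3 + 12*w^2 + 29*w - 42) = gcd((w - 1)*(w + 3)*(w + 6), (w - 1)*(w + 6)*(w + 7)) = w^2 + 5*w - 6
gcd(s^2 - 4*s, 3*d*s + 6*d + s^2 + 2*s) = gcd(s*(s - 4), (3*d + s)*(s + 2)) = 1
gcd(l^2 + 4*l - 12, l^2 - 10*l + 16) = l - 2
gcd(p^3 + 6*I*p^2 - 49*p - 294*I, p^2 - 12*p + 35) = p - 7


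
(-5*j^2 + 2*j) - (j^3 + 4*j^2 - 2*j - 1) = -j^3 - 9*j^2 + 4*j + 1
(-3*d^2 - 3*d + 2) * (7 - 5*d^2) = 15*d^4 + 15*d^3 - 31*d^2 - 21*d + 14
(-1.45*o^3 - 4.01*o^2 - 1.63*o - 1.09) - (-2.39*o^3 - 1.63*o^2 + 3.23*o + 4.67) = 0.94*o^3 - 2.38*o^2 - 4.86*o - 5.76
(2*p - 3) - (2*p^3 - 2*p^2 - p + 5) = -2*p^3 + 2*p^2 + 3*p - 8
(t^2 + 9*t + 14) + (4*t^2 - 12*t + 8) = 5*t^2 - 3*t + 22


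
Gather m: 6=6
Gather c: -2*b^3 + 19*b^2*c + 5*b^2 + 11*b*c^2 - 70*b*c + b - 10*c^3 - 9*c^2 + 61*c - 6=-2*b^3 + 5*b^2 + b - 10*c^3 + c^2*(11*b - 9) + c*(19*b^2 - 70*b + 61) - 6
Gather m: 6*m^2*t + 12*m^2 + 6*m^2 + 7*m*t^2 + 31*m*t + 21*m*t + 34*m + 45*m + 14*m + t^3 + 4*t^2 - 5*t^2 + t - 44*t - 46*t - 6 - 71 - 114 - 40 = m^2*(6*t + 18) + m*(7*t^2 + 52*t + 93) + t^3 - t^2 - 89*t - 231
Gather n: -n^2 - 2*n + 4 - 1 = -n^2 - 2*n + 3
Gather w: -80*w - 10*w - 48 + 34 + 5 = -90*w - 9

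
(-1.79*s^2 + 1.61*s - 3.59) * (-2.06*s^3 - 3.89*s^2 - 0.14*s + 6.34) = 3.6874*s^5 + 3.6465*s^4 + 1.3831*s^3 + 2.3911*s^2 + 10.71*s - 22.7606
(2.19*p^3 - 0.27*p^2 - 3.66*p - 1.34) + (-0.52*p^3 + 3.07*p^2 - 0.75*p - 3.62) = 1.67*p^3 + 2.8*p^2 - 4.41*p - 4.96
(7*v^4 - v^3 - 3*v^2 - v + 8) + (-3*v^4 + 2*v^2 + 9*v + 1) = 4*v^4 - v^3 - v^2 + 8*v + 9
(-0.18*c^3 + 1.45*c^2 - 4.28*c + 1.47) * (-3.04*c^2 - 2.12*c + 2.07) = 0.5472*c^5 - 4.0264*c^4 + 9.5646*c^3 + 7.6063*c^2 - 11.976*c + 3.0429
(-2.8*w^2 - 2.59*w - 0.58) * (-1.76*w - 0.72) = 4.928*w^3 + 6.5744*w^2 + 2.8856*w + 0.4176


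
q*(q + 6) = q^2 + 6*q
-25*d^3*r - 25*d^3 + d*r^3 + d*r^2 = (-5*d + r)*(5*d + r)*(d*r + d)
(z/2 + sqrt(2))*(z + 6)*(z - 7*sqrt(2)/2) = z^3/2 - 3*sqrt(2)*z^2/4 + 3*z^2 - 7*z - 9*sqrt(2)*z/2 - 42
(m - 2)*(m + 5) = m^2 + 3*m - 10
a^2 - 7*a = a*(a - 7)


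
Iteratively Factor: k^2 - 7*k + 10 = (k - 2)*(k - 5)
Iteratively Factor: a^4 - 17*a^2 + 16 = (a + 4)*(a^3 - 4*a^2 - a + 4) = (a - 4)*(a + 4)*(a^2 - 1) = (a - 4)*(a - 1)*(a + 4)*(a + 1)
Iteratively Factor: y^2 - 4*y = (y)*(y - 4)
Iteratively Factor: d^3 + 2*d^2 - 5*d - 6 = (d + 3)*(d^2 - d - 2) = (d + 1)*(d + 3)*(d - 2)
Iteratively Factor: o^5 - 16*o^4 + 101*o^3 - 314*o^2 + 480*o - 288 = (o - 4)*(o^4 - 12*o^3 + 53*o^2 - 102*o + 72) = (o - 4)*(o - 2)*(o^3 - 10*o^2 + 33*o - 36) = (o - 4)*(o - 3)*(o - 2)*(o^2 - 7*o + 12) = (o - 4)^2*(o - 3)*(o - 2)*(o - 3)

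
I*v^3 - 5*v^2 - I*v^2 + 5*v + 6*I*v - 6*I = (v - I)*(v + 6*I)*(I*v - I)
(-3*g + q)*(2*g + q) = -6*g^2 - g*q + q^2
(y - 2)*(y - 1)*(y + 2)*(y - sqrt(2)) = y^4 - sqrt(2)*y^3 - y^3 - 4*y^2 + sqrt(2)*y^2 + 4*y + 4*sqrt(2)*y - 4*sqrt(2)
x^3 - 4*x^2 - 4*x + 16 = (x - 4)*(x - 2)*(x + 2)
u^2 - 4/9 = (u - 2/3)*(u + 2/3)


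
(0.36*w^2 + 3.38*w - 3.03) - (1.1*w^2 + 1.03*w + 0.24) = -0.74*w^2 + 2.35*w - 3.27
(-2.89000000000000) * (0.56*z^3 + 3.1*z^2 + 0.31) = -1.6184*z^3 - 8.959*z^2 - 0.8959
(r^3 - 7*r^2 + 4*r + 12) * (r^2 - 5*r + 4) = r^5 - 12*r^4 + 43*r^3 - 36*r^2 - 44*r + 48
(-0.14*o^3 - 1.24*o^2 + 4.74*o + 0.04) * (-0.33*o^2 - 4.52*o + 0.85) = 0.0462*o^5 + 1.042*o^4 + 3.9216*o^3 - 22.492*o^2 + 3.8482*o + 0.034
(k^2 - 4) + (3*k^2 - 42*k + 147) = 4*k^2 - 42*k + 143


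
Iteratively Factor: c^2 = (c)*(c)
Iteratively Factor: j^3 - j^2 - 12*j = (j - 4)*(j^2 + 3*j) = j*(j - 4)*(j + 3)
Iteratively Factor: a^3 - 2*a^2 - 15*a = (a)*(a^2 - 2*a - 15) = a*(a - 5)*(a + 3)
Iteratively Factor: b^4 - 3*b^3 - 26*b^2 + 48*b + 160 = (b + 2)*(b^3 - 5*b^2 - 16*b + 80) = (b - 4)*(b + 2)*(b^2 - b - 20) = (b - 4)*(b + 2)*(b + 4)*(b - 5)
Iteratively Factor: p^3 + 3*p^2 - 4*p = (p + 4)*(p^2 - p) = p*(p + 4)*(p - 1)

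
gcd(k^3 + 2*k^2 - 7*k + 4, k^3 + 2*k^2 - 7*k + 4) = k^3 + 2*k^2 - 7*k + 4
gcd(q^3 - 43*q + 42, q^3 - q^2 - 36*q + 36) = q^2 - 7*q + 6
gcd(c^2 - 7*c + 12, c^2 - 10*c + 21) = c - 3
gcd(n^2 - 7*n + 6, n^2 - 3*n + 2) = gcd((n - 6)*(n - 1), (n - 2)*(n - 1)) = n - 1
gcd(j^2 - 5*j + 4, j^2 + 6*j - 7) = j - 1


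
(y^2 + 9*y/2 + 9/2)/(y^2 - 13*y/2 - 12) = (y + 3)/(y - 8)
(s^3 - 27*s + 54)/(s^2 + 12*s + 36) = (s^2 - 6*s + 9)/(s + 6)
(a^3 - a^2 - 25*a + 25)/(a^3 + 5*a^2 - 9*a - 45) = (a^2 - 6*a + 5)/(a^2 - 9)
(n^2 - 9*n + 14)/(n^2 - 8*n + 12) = (n - 7)/(n - 6)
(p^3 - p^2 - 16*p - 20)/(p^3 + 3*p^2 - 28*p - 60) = (p + 2)/(p + 6)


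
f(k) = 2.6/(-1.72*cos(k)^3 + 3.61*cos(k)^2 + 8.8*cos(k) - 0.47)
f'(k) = 2.6*(-5.16*sin(k)*cos(k)^2 + 7.22*sin(k)*cos(k) + 8.8*sin(k))/(-1.72*cos(k)^3 + 3.61*cos(k)^2 + 8.8*cos(k) - 0.47)^2 = (-13.416*cos(k)^2 + 18.772*cos(k) + 22.88)*sin(k)/(1.72*cos(k)^3 - 3.61*cos(k)^2 - 8.8*cos(k) + 0.47)^2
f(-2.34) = -0.61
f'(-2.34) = -0.13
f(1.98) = -0.79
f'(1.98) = 1.13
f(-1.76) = -1.31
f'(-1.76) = -4.70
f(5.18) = 0.64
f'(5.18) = -1.54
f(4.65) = -2.59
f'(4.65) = -21.43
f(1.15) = 0.72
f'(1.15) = 1.98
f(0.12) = 0.26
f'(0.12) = 0.03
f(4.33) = -0.82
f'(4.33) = -1.30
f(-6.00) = 0.27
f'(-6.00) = 0.08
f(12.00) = 0.31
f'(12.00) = -0.22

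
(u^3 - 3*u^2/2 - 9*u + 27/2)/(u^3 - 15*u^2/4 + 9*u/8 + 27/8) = 4*(u + 3)/(4*u + 3)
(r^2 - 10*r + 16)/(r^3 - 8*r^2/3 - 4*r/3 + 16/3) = 3*(r - 8)/(3*r^2 - 2*r - 8)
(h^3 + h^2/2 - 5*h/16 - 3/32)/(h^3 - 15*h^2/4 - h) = (h^2 + h/4 - 3/8)/(h*(h - 4))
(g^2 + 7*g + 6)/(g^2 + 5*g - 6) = (g + 1)/(g - 1)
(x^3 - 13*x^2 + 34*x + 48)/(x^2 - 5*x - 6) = x - 8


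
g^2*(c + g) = c*g^2 + g^3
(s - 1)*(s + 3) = s^2 + 2*s - 3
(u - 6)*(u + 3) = u^2 - 3*u - 18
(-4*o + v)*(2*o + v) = -8*o^2 - 2*o*v + v^2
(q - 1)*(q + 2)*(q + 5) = q^3 + 6*q^2 + 3*q - 10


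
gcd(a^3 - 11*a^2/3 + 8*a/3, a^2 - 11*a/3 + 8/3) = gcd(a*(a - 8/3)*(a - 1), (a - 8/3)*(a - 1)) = a^2 - 11*a/3 + 8/3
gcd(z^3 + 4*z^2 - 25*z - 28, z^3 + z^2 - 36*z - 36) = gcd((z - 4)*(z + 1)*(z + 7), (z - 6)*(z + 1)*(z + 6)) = z + 1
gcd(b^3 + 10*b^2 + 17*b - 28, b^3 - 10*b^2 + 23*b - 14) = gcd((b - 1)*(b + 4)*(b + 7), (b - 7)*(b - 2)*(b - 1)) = b - 1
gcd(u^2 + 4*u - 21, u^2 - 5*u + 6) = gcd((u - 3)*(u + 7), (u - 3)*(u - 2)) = u - 3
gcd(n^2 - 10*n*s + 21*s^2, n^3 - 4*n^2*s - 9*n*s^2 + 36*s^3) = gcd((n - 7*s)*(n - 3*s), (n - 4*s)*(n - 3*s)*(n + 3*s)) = -n + 3*s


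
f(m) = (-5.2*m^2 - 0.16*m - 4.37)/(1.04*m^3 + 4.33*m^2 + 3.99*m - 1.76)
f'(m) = (-10.4*m - 0.16)/(1.04*m^3 + 4.33*m^2 + 3.99*m - 1.76) + (-5.2*m^2 - 0.16*m - 4.37)*(-3.12*m^2 - 8.66*m - 3.99)/(1.04*m^3 + 4.33*m^2 + 3.99*m - 1.76)^2 = (5.408*m^4 + 0.332799999999999*m^3 - 6.4208*m^2 + 56.1482*m + 17.7179)/(1.0816*m^6 + 9.0064*m^5 + 27.0481*m^4 + 30.8926*m^3 + 0.678500000000001*m^2 - 14.0448*m + 3.0976)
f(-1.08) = 4.41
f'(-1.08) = -8.02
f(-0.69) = 2.41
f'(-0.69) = -2.94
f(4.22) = -0.57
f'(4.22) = 0.06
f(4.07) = -0.58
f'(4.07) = 0.07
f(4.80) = -0.54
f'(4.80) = 0.06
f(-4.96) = 3.14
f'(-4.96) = 1.60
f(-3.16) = 14.13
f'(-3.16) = 19.57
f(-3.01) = 17.58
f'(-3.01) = 26.77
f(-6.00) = 2.02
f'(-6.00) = 0.72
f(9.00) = -0.37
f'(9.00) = 0.03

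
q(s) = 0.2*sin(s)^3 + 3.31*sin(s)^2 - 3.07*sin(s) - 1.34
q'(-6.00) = -1.13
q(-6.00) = -1.94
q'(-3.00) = 3.95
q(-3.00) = -0.84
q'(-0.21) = -4.33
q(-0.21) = -0.56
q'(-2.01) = 3.64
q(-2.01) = 4.00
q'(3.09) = 2.72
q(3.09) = -1.49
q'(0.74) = 1.23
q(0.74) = -1.84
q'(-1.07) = -4.04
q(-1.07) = 3.76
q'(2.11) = -1.57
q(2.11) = -1.41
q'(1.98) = -1.40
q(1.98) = -1.22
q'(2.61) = -0.38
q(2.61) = -2.02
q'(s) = 0.6*sin(s)^2*cos(s) + 6.62*sin(s)*cos(s) - 3.07*cos(s)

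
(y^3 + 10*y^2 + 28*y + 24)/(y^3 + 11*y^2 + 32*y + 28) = (y + 6)/(y + 7)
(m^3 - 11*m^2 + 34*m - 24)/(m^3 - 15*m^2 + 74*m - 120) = (m - 1)/(m - 5)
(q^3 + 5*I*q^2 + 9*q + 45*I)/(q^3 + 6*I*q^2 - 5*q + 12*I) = (q^2 + 2*I*q + 15)/(q^2 + 3*I*q + 4)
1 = 1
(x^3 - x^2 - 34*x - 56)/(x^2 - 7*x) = x + 6 + 8/x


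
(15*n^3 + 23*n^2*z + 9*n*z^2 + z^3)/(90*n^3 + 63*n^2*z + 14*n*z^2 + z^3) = (n + z)/(6*n + z)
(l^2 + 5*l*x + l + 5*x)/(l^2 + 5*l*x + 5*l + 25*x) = (l + 1)/(l + 5)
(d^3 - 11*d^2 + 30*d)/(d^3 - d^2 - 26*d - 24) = d*(d - 5)/(d^2 + 5*d + 4)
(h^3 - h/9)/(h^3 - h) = (h^2 - 1/9)/(h^2 - 1)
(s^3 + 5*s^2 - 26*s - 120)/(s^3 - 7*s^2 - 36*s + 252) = (s^2 - s - 20)/(s^2 - 13*s + 42)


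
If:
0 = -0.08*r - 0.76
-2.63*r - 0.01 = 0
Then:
No Solution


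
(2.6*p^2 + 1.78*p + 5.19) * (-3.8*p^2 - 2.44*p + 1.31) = -9.88*p^4 - 13.108*p^3 - 20.6592*p^2 - 10.3318*p + 6.7989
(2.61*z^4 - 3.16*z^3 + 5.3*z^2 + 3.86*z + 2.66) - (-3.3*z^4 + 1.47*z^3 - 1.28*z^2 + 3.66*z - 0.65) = 5.91*z^4 - 4.63*z^3 + 6.58*z^2 + 0.2*z + 3.31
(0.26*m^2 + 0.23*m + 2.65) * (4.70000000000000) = 1.222*m^2 + 1.081*m + 12.455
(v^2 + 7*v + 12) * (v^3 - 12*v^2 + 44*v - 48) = v^5 - 5*v^4 - 28*v^3 + 116*v^2 + 192*v - 576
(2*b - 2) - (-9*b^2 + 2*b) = 9*b^2 - 2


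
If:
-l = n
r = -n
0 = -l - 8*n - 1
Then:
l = 1/7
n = -1/7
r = 1/7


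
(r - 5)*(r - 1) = r^2 - 6*r + 5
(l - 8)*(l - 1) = l^2 - 9*l + 8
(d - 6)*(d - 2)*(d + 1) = d^3 - 7*d^2 + 4*d + 12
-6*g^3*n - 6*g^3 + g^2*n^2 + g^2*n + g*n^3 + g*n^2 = (-2*g + n)*(3*g + n)*(g*n + g)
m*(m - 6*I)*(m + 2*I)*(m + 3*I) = m^4 - I*m^3 + 24*m^2 + 36*I*m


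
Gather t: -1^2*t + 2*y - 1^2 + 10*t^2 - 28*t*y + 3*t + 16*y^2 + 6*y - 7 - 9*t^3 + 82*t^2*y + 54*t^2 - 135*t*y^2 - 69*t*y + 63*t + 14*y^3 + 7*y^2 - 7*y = -9*t^3 + t^2*(82*y + 64) + t*(-135*y^2 - 97*y + 65) + 14*y^3 + 23*y^2 + y - 8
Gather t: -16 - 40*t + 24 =8 - 40*t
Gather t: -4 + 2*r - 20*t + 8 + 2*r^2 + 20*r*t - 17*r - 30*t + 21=2*r^2 - 15*r + t*(20*r - 50) + 25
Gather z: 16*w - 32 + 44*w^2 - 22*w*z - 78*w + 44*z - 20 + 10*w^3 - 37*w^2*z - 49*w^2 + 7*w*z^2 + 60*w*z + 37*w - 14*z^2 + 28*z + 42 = 10*w^3 - 5*w^2 - 25*w + z^2*(7*w - 14) + z*(-37*w^2 + 38*w + 72) - 10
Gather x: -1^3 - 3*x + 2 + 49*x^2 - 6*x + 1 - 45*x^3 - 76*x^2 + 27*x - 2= -45*x^3 - 27*x^2 + 18*x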